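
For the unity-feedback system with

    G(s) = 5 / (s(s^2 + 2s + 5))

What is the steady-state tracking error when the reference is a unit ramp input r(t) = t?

e_ss = 1

G(s) has one pole at the origin.
This is a Type 1 system. Kv = lim_{s→0} s·G(s) = 5/5 = 1.
e_ss = 1/Kv = 1/(1) = 1.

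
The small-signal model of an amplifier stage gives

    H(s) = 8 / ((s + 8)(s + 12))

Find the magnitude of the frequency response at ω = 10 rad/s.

Substitute s = j10: numerator = 8, denominator = -4 + j200.
|H(j10)| = |8| / |-4 + j200| = 8 / 200.04 ≈ 0.03999.

|H(j10)| ≈ 0.03999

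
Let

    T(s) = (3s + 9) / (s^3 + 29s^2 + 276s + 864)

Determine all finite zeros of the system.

Set the numerator to zero: 3s + 9 = 0, i.e. 3·(s + 3) = 0.
So s = -3.

s = -3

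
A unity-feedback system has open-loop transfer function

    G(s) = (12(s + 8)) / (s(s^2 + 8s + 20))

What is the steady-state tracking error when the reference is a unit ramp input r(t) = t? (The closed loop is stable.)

e_ss = 0.2083

G(s) has one pole at the origin.
This is a Type 1 system. Kv = lim_{s→0} s·G(s) = 96/20 = 24/5.
e_ss = 1/Kv = 1/(24/5) = 5/24 ≈ 0.2083.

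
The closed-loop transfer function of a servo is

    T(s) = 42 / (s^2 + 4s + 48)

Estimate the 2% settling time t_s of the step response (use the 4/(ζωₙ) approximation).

Comparing s^2 + 4s + 48 to s^2 + 2ζωₙs + ωₙ²: ωₙ = √48 ≈ 6.928 rad/s and ζ = 4/(2·√48) ≈ 0.2887.
ζωₙ = 4/2 = 2, so t_s ≈ 4/(ζωₙ) = 4/2 = 2 s.

t_s ≈ 2 s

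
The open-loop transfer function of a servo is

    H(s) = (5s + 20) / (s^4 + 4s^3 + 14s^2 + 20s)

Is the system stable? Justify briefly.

The denominator s^4 + 4s^3 + 14s^2 + 20s factors as s(s^2 + 2s + 10)(s + 2), giving poles at s = 0, -1 ± 3j, -2.
Since the simple pole(s) at s = 0 lie on the jω-axis with none in the right half-plane, the system is marginally stable.

marginally stable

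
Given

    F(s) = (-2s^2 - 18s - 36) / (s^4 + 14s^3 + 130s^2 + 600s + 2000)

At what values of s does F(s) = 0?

Set the numerator to zero: -2s^2 - 18s - 36 = 0, i.e. -2·(s^2 + 9s + 18) = 0.
Factoring: (s + 6)(s + 3) = 0.

s = -6, -3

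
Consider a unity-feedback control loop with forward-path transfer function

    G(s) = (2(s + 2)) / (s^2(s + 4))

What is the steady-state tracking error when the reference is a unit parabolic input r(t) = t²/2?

G(s) has 2 poles at the origin.
This is a Type 2 system. Ka = lim_{s→0} s^2·G(s) = 4/4 = 1.
e_ss = 1/Ka = 1/(1) = 1.

e_ss = 1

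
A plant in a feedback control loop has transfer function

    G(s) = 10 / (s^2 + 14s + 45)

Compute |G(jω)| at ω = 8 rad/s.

|G(j8)| ≈ 0.08803

Substitute s = j8: numerator = 10, denominator = -19 + j112.
|G(j8)| = |10| / |-19 + j112| = 10 / 113.60 ≈ 0.08803.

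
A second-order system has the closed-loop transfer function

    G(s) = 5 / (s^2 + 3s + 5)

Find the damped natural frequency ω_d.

ω_d ≈ 1.658 rad/s

Comparing s^2 + 3s + 5 to s^2 + 2ζωₙs + ωₙ²: ωₙ = √5 ≈ 2.236 rad/s and ζ = 3/(2·√5) ≈ 0.6708.
ζωₙ = 3/2 = 1.5, so ω_d = ωₙ√(1−ζ²) = √(ωₙ² − (ζωₙ)²) = √(5 − 1.5²) = √2.75 ≈ 1.658 rad/s.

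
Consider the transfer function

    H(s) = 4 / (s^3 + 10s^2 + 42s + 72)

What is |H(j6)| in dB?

|H(j6)|_dB ≈ -37.2 dB

Substitute s = j6: numerator = 4, denominator = -288 + j36.
|H(j6)| = |4| / |-288 + j36| = 4 / 290.24 ≈ 0.01378.
In decibels: 20·log₁₀(0.01378) ≈ -37.2 dB.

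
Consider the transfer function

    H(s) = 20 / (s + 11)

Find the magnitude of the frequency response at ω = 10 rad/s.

|H(j10)| ≈ 1.345

Substitute s = j10: numerator = 20, denominator = 11 + j10.
|H(j10)| = |20| / |11 + j10| = 20 / 14.866 ≈ 1.345.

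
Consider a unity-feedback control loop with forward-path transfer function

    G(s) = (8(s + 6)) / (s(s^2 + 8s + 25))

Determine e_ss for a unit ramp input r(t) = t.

e_ss = 0.5208

G(s) has one pole at the origin.
This is a Type 1 system. Kv = lim_{s→0} s·G(s) = 48/25.
e_ss = 1/Kv = 1/(48/25) = 25/48 ≈ 0.5208.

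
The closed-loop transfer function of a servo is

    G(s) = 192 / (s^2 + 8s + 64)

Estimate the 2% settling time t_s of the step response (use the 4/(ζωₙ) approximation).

Comparing s^2 + 8s + 64 to s^2 + 2ζωₙs + ωₙ²: ωₙ = 8 rad/s and ζ = 8/(2·8) = 0.5.
ζωₙ = 8/2 = 4, so t_s ≈ 4/(ζωₙ) = 4/4 = 1 s.

t_s ≈ 1 s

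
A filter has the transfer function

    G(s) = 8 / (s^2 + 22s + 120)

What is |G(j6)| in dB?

Substitute s = j6: numerator = 8, denominator = 84 + j132.
|G(j6)| = |8| / |84 + j132| = 8 / 156.46 ≈ 0.05113.
In decibels: 20·log₁₀(0.05113) ≈ -25.8 dB.

|G(j6)|_dB ≈ -25.8 dB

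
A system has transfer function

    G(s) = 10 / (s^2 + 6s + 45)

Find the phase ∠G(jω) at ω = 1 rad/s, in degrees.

∠G(j1) ≈ -7.765°

At s = j1: numerator = 10, denominator = 44 + j6.
∠G = ∠num − ∠den = 0° − (7.7652°) = -7.765°.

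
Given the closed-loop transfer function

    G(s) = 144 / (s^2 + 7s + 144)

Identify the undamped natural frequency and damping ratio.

ωₙ = 12 rad/s, ζ ≈ 0.2917

Compare the denominator to the standard form s^2 + 2ζωₙs + ωₙ².
ωₙ² = 144, so ωₙ = 12 rad/s.
2ζωₙ = 7, so ζ = 7/(2·12) ≈ 0.2917.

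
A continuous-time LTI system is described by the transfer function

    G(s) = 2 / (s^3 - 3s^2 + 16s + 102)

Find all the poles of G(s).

The poles are the roots of the denominator s^3 - 3s^2 + 16s + 102 = 0.
Trying s = -3: the polynomial evaluates to 0, so (s + 3) is a factor.
Dividing out leaves s^2 - 6s + 34 = 0.
The quadratic formula then gives s = 3 ± 5j.

s = 3 + 5j, 3 - 5j, -3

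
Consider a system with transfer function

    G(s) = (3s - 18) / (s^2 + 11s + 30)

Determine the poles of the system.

s = -6, -5

The poles are the roots of the denominator s^2 + 11s + 30 = 0.
Factoring: (s + 6)(s + 5) = 0, so s = -6 and s = -5.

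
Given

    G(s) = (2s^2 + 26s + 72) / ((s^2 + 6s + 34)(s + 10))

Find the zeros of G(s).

s = -4, -9

Set the numerator to zero: 2s^2 + 26s + 72 = 0, i.e. 2·(s^2 + 13s + 36) = 0.
Factoring: (s + 4)(s + 9) = 0.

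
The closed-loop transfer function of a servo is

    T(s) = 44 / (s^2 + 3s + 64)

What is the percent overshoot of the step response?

%OS ≈ 54.9%

Comparing s^2 + 3s + 64 to s^2 + 2ζωₙs + ωₙ²: ωₙ = 8 rad/s and ζ = 3/(2·8) = 0.1875.
%OS = 100·exp(−πζ/√(1−ζ²)) = 100·exp(−π·0.1875/√(1−0.1875²)) ≈ 54.9%.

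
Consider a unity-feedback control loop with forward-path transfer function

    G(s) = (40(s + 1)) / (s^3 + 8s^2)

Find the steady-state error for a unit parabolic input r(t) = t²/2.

e_ss = 0.2000

G(s) has 2 poles at the origin.
This is a Type 2 system. Ka = lim_{s→0} s^2·G(s) = 40/8 = 5.
e_ss = 1/Ka = 1/(5) = 1/5 ≈ 0.2000.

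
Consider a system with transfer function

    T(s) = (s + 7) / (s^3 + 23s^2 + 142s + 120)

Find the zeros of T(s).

Set the numerator to zero: s + 7 = 0.
So s = -7.

s = -7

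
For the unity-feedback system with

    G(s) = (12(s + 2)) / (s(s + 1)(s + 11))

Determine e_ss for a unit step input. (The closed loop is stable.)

G(s) has one pole at the origin.
This is a Type 1 system; for a step input the steady-state error is zero.

e_ss = 0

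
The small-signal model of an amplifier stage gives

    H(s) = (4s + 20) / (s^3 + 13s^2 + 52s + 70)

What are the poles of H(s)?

The poles are the roots of the denominator s^3 + 13s^2 + 52s + 70 = 0.
Trying s = -7: the polynomial evaluates to 0, so (s + 7) is a factor.
Dividing out leaves s^2 + 6s + 10 = 0.
The quadratic formula then gives s = -3 ± 1j.

s = -3 ± j, -7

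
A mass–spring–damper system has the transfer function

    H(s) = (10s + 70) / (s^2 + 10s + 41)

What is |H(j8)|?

|H(j8)| ≈ 1.277

Substitute s = j8: numerator = 70 + j80, denominator = -23 + j80.
|H(j8)| = |70 + j80| / |-23 + j80| = 106.30 / 83.241 ≈ 1.277.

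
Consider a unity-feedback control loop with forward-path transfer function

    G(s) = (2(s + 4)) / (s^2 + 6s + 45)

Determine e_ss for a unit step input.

e_ss = 0.8491

G(s) has no poles at the origin.
This is a Type 0 system. Kp = lim_{s→0} G(s) = 8/45.
e_ss = 1/(1 + Kp) = 1/(1 + 8/45) = 45/53 ≈ 0.8491.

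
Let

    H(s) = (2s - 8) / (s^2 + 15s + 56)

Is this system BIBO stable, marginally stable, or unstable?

stable

The denominator s^2 + 15s + 56 factors as (s + 8)(s + 7), giving poles at s = -8, -7.
Since all poles lie strictly in the left half-plane, the system is stable.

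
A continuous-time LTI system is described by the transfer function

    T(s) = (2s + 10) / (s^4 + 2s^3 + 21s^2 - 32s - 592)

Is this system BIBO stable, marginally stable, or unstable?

The denominator s^4 + 2s^3 + 21s^2 - 32s - 592 factors as (s - 4)(s + 4)(s^2 + 2s + 37), giving poles at s = 4, -4, -1 + 6j, -1 - 6j.
Since the pole(s) at s = 4 lie in the right half-plane, the system is unstable.

unstable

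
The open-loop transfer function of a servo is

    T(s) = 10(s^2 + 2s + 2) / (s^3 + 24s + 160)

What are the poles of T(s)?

The poles are the roots of the denominator s^3 + 24s + 160 = 0.
Trying s = -4: the polynomial evaluates to 0, so (s + 4) is a factor.
Dividing out leaves s^2 - 4s + 40 = 0.
The quadratic formula then gives s = 2 ± 6j.

s = 2 ± 6j, -4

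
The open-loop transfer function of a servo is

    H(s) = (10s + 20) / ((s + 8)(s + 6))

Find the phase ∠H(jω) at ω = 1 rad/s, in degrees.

∠H(j1) ≈ 9.978°

At s = j1: numerator = 20 + j10, denominator = 47 + j14.
∠H = ∠num − ∠den = 26.565° − (16.587°) = 9.978°.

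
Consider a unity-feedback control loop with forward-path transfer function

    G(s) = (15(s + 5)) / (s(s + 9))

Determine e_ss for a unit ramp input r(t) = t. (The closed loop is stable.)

G(s) has one pole at the origin.
This is a Type 1 system. Kv = lim_{s→0} s·G(s) = 75/9 = 25/3.
e_ss = 1/Kv = 1/(25/3) = 3/25 ≈ 0.1200.

e_ss = 0.1200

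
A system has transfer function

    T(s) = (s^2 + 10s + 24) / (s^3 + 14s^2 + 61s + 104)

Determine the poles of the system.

The poles are the roots of the denominator s^3 + 14s^2 + 61s + 104 = 0.
Trying s = -8: the polynomial evaluates to 0, so (s + 8) is a factor.
Dividing out leaves s^2 + 6s + 13 = 0.
The quadratic formula then gives s = -3 ± 2j.

s = -8, -3 ± 2j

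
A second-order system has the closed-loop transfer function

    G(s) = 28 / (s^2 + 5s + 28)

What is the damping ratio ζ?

ζ ≈ 0.4725

Compare the denominator to the standard form s^2 + 2ζωₙs + ωₙ².
ωₙ² = 28, so ωₙ = √28 ≈ 5.292 rad/s.
2ζωₙ = 5, so ζ = 5/(2·√28) ≈ 0.4725.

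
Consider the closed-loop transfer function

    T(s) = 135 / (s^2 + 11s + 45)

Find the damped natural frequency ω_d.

Comparing s^2 + 11s + 45 to s^2 + 2ζωₙs + ωₙ²: ωₙ = √45 ≈ 6.708 rad/s and ζ = 11/(2·√45) ≈ 0.8199.
ζωₙ = 11/2 = 5.5, so ω_d = ωₙ√(1−ζ²) = √(ωₙ² − (ζωₙ)²) = √(45 − 5.5²) = √14.75 ≈ 3.841 rad/s.

ω_d ≈ 3.841 rad/s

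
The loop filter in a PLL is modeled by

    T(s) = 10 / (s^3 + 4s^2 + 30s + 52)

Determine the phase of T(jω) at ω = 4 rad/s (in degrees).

∠T(j4) ≈ -102.1°

At s = j4: numerator = 10, denominator = -12 + j56.
∠T = ∠num − ∠den = 0° − (102.09°) = -102.1°.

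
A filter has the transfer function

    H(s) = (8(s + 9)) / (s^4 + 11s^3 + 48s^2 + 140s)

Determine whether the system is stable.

The denominator s^4 + 11s^3 + 48s^2 + 140s factors as s(s + 7)(s^2 + 4s + 20), giving poles at s = 0, -7, -2 + 4j, -2 - 4j.
Since the simple pole(s) at s = 0 lie on the jω-axis with none in the right half-plane, the system is marginally stable.

marginally stable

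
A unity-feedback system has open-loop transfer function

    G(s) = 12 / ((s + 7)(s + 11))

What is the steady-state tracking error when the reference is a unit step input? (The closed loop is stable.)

G(s) has no poles at the origin.
This is a Type 0 system. Kp = lim_{s→0} G(s) = 12/77.
e_ss = 1/(1 + Kp) = 1/(1 + 12/77) = 77/89 ≈ 0.8652.

e_ss = 0.8652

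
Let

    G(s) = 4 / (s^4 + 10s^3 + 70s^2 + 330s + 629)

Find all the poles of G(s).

The poles are the roots of the denominator s^4 + 10s^3 + 70s^2 + 330s + 629 = 0.
No real roots exist; factor into two real quadratics: (s^2 + 2s + 37)(s^2 + 8s + 17) = 0.
Each quadratic gives a conjugate pair via the quadratic formula.

s = -1 + 6j, -1 - 6j, -4 + j, -4 - j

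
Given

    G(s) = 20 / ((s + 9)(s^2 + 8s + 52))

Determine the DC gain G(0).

At s = 0 each factor (s + a) contributes a and each (s^2 + bs + c) contributes c.
G(0) = 20·1 / ((9) · (52)) = 20/468 = 5/117.

G(0) = 5/117 ≈ 0.04274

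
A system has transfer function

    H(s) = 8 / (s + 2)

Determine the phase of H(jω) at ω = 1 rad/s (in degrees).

At s = j1: numerator = 8, denominator = 2 + j1.
∠H = ∠num − ∠den = 0° − (26.565°) = -26.57°.

∠H(j1) ≈ -26.57°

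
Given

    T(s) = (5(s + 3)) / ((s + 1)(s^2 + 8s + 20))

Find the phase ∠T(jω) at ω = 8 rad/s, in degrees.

At s = j8: numerator = 15 + j40, denominator = -556 - j288.
∠T = ∠num − ∠den = 69.444° − (-152.62°) = 222.1°, which wraps to -137.9°.

∠T(j8) ≈ -137.9°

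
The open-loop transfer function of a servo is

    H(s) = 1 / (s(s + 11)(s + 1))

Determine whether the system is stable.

marginally stable

The poles can be read from the denominator factors: s = 0, -11, -1.
Since the simple pole(s) at s = 0 lie on the jω-axis with none in the right half-plane, the system is marginally stable.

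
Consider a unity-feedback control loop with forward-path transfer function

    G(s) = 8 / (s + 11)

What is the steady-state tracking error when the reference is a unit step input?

e_ss = 0.5789

G(s) has no poles at the origin.
This is a Type 0 system. Kp = lim_{s→0} G(s) = 8/11.
e_ss = 1/(1 + Kp) = 1/(1 + 8/11) = 11/19 ≈ 0.5789.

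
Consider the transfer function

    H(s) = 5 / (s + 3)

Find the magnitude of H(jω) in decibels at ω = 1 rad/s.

Substitute s = j1: numerator = 5, denominator = 3 + j1.
|H(j1)| = |5| / |3 + j1| = 5 / 3.1623 ≈ 1.581.
In decibels: 20·log₁₀(1.581) ≈ 3.98 dB.

|H(j1)|_dB ≈ 3.98 dB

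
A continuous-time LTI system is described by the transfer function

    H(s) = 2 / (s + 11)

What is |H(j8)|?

|H(j8)| ≈ 0.1470

Substitute s = j8: numerator = 2, denominator = 11 + j8.
|H(j8)| = |2| / |11 + j8| = 2 / 13.601 ≈ 0.1470.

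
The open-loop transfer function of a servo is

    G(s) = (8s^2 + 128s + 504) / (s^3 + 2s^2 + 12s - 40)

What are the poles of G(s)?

The poles are the roots of the denominator s^3 + 2s^2 + 12s - 40 = 0.
Trying s = 2: the polynomial evaluates to 0, so (s - 2) is a factor.
Dividing out leaves s^2 + 4s + 20 = 0.
The quadratic formula then gives s = -2 ± 4j.

s = -2 ± 4j, 2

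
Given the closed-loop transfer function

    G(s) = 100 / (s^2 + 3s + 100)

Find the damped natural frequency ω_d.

Comparing s^2 + 3s + 100 to s^2 + 2ζωₙs + ωₙ²: ωₙ = 10 rad/s and ζ = 3/(2·10) = 0.15.
ζωₙ = 3/2 = 1.5, so ω_d = ωₙ√(1−ζ²) = √(ωₙ² − (ζωₙ)²) = √(100 − 1.5²) = √97.75 ≈ 9.887 rad/s.

ω_d ≈ 9.887 rad/s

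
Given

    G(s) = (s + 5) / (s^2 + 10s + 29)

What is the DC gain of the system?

Set s = 0: G(0) = (5) / (29) = 5/29.

G(0) = 5/29 ≈ 0.1724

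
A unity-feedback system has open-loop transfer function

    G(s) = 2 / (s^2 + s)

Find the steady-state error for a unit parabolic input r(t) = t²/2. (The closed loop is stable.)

G(s) has one pole at the origin.
This is a Type 1 system; Ka = lim_{s→0} s^2·G(s) = 0, so the steady-state error for a parabola input is infinite.

e_ss = ∞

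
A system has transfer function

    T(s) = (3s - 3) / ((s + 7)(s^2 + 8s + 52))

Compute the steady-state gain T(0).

T(0) = -3/364 ≈ -0.008242

Set s = 0: T(0) = (-3) / (364) = -3/364.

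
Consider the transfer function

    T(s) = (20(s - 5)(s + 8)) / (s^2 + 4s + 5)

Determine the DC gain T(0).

At s = 0 each factor (s + a) contributes a and each (s^2 + bs + c) contributes c.
T(0) = 20·(-5) · (8) / ((5)) = -800/5 = -160.

T(0) = -160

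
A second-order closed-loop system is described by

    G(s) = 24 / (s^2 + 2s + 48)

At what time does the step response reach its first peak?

t_p ≈ 0.4582 s

Comparing s^2 + 2s + 48 to s^2 + 2ζωₙs + ωₙ²: ωₙ = √48 ≈ 6.928 rad/s and ζ = 2/(2·√48) ≈ 0.1443.
ζωₙ = 2/2 = 1, so ω_d = ωₙ√(1−ζ²) = √(ωₙ² − (ζωₙ)²) = √(48 − 1²) = √47 ≈ 6.856 rad/s.
t_p = π/ω_d = π/6.856 ≈ 0.4582 s.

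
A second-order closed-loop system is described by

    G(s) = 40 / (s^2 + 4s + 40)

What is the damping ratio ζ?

Compare the denominator to the standard form s^2 + 2ζωₙs + ωₙ².
ωₙ² = 40, so ωₙ = √40 ≈ 6.325 rad/s.
2ζωₙ = 4, so ζ = 4/(2·√40) ≈ 0.3162.

ζ ≈ 0.3162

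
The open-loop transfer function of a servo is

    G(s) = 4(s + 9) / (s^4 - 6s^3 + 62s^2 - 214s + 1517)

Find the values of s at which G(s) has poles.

s = 4 ± 5j, -1 ± 6j

The poles are the roots of the denominator s^4 - 6s^3 + 62s^2 - 214s + 1517 = 0.
No real roots exist; factor into two real quadratics: (s^2 - 8s + 41)(s^2 + 2s + 37) = 0.
Each quadratic gives a conjugate pair via the quadratic formula.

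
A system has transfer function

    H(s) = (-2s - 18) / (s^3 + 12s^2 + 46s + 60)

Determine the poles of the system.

The poles are the roots of the denominator s^3 + 12s^2 + 46s + 60 = 0.
Trying s = -6: the polynomial evaluates to 0, so (s + 6) is a factor.
Dividing out leaves s^2 + 6s + 10 = 0.
The quadratic formula then gives s = -3 ± 1j.

s = -6, -3 + j, -3 - j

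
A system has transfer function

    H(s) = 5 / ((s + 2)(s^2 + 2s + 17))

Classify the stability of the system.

The poles can be read from the denominator factors: s = -2, -1 + 4j, -1 - 4j.
Since all poles lie strictly in the left half-plane, the system is stable.

stable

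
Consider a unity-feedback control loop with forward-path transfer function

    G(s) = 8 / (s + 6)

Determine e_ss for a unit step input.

G(s) has no poles at the origin.
This is a Type 0 system. Kp = lim_{s→0} G(s) = 8/6 = 4/3.
e_ss = 1/(1 + Kp) = 1/(1 + 4/3) = 3/7 ≈ 0.4286.

e_ss = 0.4286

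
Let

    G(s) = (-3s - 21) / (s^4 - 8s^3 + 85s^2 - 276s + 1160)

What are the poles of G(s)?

The poles are the roots of the denominator s^4 - 8s^3 + 85s^2 - 276s + 1160 = 0.
No real roots exist; factor into two real quadratics: (s^2 - 4s + 29)(s^2 - 4s + 40) = 0.
Each quadratic gives a conjugate pair via the quadratic formula.

s = 2 + 5j, 2 - 5j, 2 + 6j, 2 - 6j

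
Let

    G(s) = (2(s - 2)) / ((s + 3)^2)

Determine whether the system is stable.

stable

The poles can be read from the denominator factors: s = -3, -3.
Since all poles lie strictly in the left half-plane, the system is stable.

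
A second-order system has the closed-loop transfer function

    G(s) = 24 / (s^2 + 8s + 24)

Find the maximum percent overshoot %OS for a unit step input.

%OS ≈ 1.18%

Comparing s^2 + 8s + 24 to s^2 + 2ζωₙs + ωₙ²: ωₙ = √24 ≈ 4.899 rad/s and ζ = 8/(2·√24) ≈ 0.8165.
%OS = 100·exp(−πζ/√(1−ζ²)) = 100·exp(−π·0.8165/√(1−0.8165²)) ≈ 1.18%.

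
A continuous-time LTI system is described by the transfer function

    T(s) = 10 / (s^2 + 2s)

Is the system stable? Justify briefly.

marginally stable

The denominator s^2 + 2s factors as s(s + 2), giving poles at s = 0, -2.
Since the simple pole(s) at s = 0 lie on the jω-axis with none in the right half-plane, the system is marginally stable.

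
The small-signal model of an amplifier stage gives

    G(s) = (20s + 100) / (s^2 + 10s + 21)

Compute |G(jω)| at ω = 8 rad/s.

|G(j8)| ≈ 2.077

Substitute s = j8: numerator = 100 + j160, denominator = -43 + j80.
|G(j8)| = |100 + j160| / |-43 + j80| = 188.68 / 90.824 ≈ 2.077.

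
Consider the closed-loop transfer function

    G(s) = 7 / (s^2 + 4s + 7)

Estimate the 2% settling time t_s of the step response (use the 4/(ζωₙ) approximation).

t_s ≈ 2 s

Comparing s^2 + 4s + 7 to s^2 + 2ζωₙs + ωₙ²: ωₙ = √7 ≈ 2.646 rad/s and ζ = 4/(2·√7) ≈ 0.7559.
ζωₙ = 4/2 = 2, so t_s ≈ 4/(ζωₙ) = 4/2 = 2 s.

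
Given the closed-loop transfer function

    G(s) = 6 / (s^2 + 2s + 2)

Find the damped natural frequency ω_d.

Comparing s^2 + 2s + 2 to s^2 + 2ζωₙs + ωₙ²: ωₙ = √2 ≈ 1.414 rad/s and ζ = 2/(2·√2) ≈ 0.7071.
ζωₙ = 2/2 = 1, so ω_d = ωₙ√(1−ζ²) = √(ωₙ² − (ζωₙ)²) = √(2 − 1²) = √1 = 1 rad/s.

ω_d = 1 rad/s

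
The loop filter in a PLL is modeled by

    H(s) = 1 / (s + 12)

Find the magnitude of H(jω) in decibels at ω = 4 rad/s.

Substitute s = j4: numerator = 1, denominator = 12 + j4.
|H(j4)| = |1| / |12 + j4| = 1 / 12.649 ≈ 0.07906.
In decibels: 20·log₁₀(0.07906) ≈ -22.0 dB.

|H(j4)|_dB ≈ -22.0 dB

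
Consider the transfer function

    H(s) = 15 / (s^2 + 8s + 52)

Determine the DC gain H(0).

H(0) = 15/52 ≈ 0.2885

Set s = 0: H(0) = (15) / (52) = 15/52.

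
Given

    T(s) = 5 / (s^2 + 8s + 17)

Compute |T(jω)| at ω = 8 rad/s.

Substitute s = j8: numerator = 5, denominator = -47 + j64.
|T(j8)| = |5| / |-47 + j64| = 5 / 79.404 ≈ 0.06297.

|T(j8)| ≈ 0.06297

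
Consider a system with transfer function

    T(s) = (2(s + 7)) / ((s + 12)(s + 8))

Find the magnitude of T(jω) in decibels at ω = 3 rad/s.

|T(j3)|_dB ≈ -16.8 dB

Substitute s = j3: numerator = 14 + j6, denominator = 87 + j60.
|T(j3)| = |14 + j6| / |87 + j60| = 15.232 / 105.68 ≈ 0.1441.
In decibels: 20·log₁₀(0.1441) ≈ -16.8 dB.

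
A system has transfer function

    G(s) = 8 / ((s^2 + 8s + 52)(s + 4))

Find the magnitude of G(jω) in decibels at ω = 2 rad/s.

Substitute s = j2: numerator = 8, denominator = 160 + j160.
|G(j2)| = |8| / |160 + j160| = 8 / 226.27 ≈ 0.03536.
In decibels: 20·log₁₀(0.03536) ≈ -29.0 dB.

|G(j2)|_dB ≈ -29.0 dB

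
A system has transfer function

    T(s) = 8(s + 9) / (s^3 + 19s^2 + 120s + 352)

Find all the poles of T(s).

s = -4 ± 4j, -11

The poles are the roots of the denominator s^3 + 19s^2 + 120s + 352 = 0.
Trying s = -11: the polynomial evaluates to 0, so (s + 11) is a factor.
Dividing out leaves s^2 + 8s + 32 = 0.
The quadratic formula then gives s = -4 ± 4j.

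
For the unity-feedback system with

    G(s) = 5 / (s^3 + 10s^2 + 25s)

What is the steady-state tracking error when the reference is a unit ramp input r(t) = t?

e_ss = 5

G(s) has one pole at the origin.
This is a Type 1 system. Kv = lim_{s→0} s·G(s) = 5/25 = 1/5.
e_ss = 1/Kv = 1/(1/5) = 5.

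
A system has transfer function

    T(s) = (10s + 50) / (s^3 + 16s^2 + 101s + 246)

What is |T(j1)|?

|T(j1)| ≈ 0.2033

Substitute s = j1: numerator = 50 + j10, denominator = 230 + j100.
|T(j1)| = |50 + j10| / |230 + j100| = 50.990 / 250.80 ≈ 0.2033.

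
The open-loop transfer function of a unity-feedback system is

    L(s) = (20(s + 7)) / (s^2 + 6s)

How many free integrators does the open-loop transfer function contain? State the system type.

Type 1

The denominator has 1 factor of s at the origin (free integrator), so this is a Type 1 system.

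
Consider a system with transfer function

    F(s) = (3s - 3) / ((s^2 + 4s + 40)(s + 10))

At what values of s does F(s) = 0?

s = 1

Set the numerator to zero: 3s - 3 = 0, i.e. 3·(s - 1) = 0.
So s = 1.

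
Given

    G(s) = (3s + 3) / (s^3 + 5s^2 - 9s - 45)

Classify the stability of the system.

The denominator s^3 + 5s^2 - 9s - 45 factors as (s + 5)(s - 3)(s + 3), giving poles at s = -5, 3, -3.
Since the pole(s) at s = 3 lie in the right half-plane, the system is unstable.

unstable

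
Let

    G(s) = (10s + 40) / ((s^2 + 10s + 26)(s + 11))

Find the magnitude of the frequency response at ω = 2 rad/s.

|G(j2)| ≈ 0.1345

Substitute s = j2: numerator = 40 + j20, denominator = 202 + j264.
|G(j2)| = |40 + j20| / |202 + j264| = 44.721 / 332.42 ≈ 0.1345.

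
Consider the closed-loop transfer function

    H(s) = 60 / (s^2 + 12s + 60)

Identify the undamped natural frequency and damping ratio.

ωₙ ≈ 7.746 rad/s, ζ ≈ 0.7746

Compare the denominator to the standard form s^2 + 2ζωₙs + ωₙ².
ωₙ² = 60, so ωₙ = √60 ≈ 7.746 rad/s.
2ζωₙ = 12, so ζ = 12/(2·√60) ≈ 0.7746.
With ζ = 0.7746 the response is underdamped.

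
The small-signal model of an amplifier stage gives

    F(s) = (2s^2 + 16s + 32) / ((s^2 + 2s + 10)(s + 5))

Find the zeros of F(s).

s = -4, -4

Set the numerator to zero: 2s^2 + 16s + 32 = 0, i.e. 2·(s^2 + 8s + 16) = 0.
Factoring: (s + 4)^2 = 0.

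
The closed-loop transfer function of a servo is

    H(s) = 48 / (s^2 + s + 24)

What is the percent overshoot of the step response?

Comparing s^2 + s + 24 to s^2 + 2ζωₙs + ωₙ²: ωₙ = √24 ≈ 4.899 rad/s and ζ = 1/(2·√24) ≈ 0.1021.
%OS = 100·exp(−πζ/√(1−ζ²)) = 100·exp(−π·0.1021/√(1−0.1021²)) ≈ 72.4%.

%OS ≈ 72.4%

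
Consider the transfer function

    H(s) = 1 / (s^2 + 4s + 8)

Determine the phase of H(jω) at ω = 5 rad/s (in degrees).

At s = j5: numerator = 1, denominator = -17 + j20.
∠H = ∠num − ∠den = 0° − (130.36°) = -130.4°.

∠H(j5) ≈ -130.4°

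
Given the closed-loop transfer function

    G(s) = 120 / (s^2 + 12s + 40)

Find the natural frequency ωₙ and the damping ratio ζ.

Compare the denominator to the standard form s^2 + 2ζωₙs + ωₙ².
ωₙ² = 40, so ωₙ = √40 ≈ 6.325 rad/s.
2ζωₙ = 12, so ζ = 12/(2·√40) ≈ 0.9487.
With ζ = 0.9487 the response is underdamped.

ωₙ ≈ 6.325 rad/s, ζ ≈ 0.9487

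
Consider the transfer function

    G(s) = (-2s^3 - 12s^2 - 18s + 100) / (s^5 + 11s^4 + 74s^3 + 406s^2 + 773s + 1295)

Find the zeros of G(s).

Set the numerator to zero: -2s^3 - 12s^2 - 18s + 100 = 0, i.e. -2·(s^3 + 6s^2 + 9s - 50) = 0.
Factoring: (s^2 + 8s + 25)(s - 2) = 0.

s = -4 ± 3j, 2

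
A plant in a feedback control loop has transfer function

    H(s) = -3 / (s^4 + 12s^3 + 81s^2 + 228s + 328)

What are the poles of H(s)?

The poles are the roots of the denominator s^4 + 12s^3 + 81s^2 + 228s + 328 = 0.
No real roots exist; factor into two real quadratics: (s^2 + 4s + 8)(s^2 + 8s + 41) = 0.
Each quadratic gives a conjugate pair via the quadratic formula.

s = -2 + 2j, -2 - 2j, -4 + 5j, -4 - 5j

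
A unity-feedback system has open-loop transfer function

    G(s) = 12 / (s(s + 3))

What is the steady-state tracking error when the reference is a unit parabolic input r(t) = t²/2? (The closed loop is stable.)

e_ss = ∞

G(s) has one pole at the origin.
This is a Type 1 system; Ka = lim_{s→0} s^2·G(s) = 0, so the steady-state error for a parabola input is infinite.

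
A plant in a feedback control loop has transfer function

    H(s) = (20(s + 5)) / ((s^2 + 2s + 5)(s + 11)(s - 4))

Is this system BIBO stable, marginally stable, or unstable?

The poles can be read from the denominator factors: s = -1 + 2j, -1 - 2j, -11, 4.
Since the pole(s) at s = 4 lie in the right half-plane, the system is unstable.

unstable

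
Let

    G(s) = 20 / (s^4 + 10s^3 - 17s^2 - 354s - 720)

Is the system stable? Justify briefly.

unstable

The denominator s^4 + 10s^3 - 17s^2 - 354s - 720 factors as (s + 5)(s + 3)(s - 6)(s + 8), giving poles at s = -5, -3, 6, -8.
Since the pole(s) at s = 6 lie in the right half-plane, the system is unstable.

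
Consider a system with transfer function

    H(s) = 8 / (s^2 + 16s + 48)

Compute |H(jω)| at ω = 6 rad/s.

|H(j6)| ≈ 0.08269

Substitute s = j6: numerator = 8, denominator = 12 + j96.
|H(j6)| = |8| / |12 + j96| = 8 / 96.747 ≈ 0.08269.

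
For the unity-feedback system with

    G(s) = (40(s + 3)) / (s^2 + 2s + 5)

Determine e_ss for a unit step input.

e_ss = 0.04000

G(s) has no poles at the origin.
This is a Type 0 system. Kp = lim_{s→0} G(s) = 120/5 = 24.
e_ss = 1/(1 + Kp) = 1/(1 + 24) = 1/25 ≈ 0.04000.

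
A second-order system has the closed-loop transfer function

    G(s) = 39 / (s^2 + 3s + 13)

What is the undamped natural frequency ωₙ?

Compare the denominator to the standard form s^2 + 2ζωₙs + ωₙ².
ωₙ² = 13, so ωₙ = √13 ≈ 3.606 rad/s.

ωₙ ≈ 3.606 rad/s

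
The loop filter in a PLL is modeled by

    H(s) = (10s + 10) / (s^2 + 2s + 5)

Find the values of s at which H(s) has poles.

s = -1 + 2j, -1 - 2j

The poles are the roots of the denominator s^2 + 2s + 5 = 0.
Using the quadratic formula: s = (-2 ± √(-16))/2 = -1 ± 2j.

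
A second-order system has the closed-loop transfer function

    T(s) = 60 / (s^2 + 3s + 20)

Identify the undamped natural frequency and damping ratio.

Compare the denominator to the standard form s^2 + 2ζωₙs + ωₙ².
ωₙ² = 20, so ωₙ = √20 ≈ 4.472 rad/s.
2ζωₙ = 3, so ζ = 3/(2·√20) ≈ 0.3354.

ωₙ ≈ 4.472 rad/s, ζ ≈ 0.3354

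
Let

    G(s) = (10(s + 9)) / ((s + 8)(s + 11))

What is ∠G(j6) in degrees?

∠G(j6) ≈ -31.79°

At s = j6: numerator = 90 + j60, denominator = 52 + j114.
∠G = ∠num − ∠den = 33.690° − (65.480°) = -31.79°.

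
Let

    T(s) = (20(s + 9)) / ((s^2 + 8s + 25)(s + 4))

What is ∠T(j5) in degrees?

At s = j5: numerator = 180 + j100, denominator = -200 + j160.
∠T = ∠num − ∠den = 29.055° − (141.34°) = -112.3°.

∠T(j5) ≈ -112.3°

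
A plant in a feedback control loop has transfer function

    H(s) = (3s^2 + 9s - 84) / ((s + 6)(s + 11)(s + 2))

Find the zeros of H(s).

s = 4, -7

Set the numerator to zero: 3s^2 + 9s - 84 = 0, i.e. 3·(s^2 + 3s - 28) = 0.
Factoring: (s - 4)(s + 7) = 0.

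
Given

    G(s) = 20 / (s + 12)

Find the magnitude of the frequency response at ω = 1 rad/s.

Substitute s = j1: numerator = 20, denominator = 12 + j1.
|G(j1)| = |20| / |12 + j1| = 20 / 12.042 ≈ 1.661.

|G(j1)| ≈ 1.661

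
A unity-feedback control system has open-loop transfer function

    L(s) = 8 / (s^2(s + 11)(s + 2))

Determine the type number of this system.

Type 2

The denominator has 2 factors of s at the origin (free integrators), so this is a Type 2 system.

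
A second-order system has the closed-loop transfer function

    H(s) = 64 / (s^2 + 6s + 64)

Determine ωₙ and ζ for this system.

Compare the denominator to the standard form s^2 + 2ζωₙs + ωₙ².
ωₙ² = 64, so ωₙ = 8 rad/s.
2ζωₙ = 6, so ζ = 6/(2·8) = 0.375.
With ζ = 0.375 the response is underdamped.

ωₙ = 8 rad/s, ζ = 0.375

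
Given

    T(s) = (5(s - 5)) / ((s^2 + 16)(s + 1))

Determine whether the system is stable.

marginally stable

The poles can be read from the denominator factors: s = ±4j, -1.
Since the simple pole(s) at s = ±4j lie on the jω-axis with none in the right half-plane, the system is marginally stable.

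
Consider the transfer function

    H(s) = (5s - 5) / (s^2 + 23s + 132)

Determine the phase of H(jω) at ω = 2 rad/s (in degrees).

∠H(j2) ≈ 96.80°

At s = j2: numerator = -5 + j10, denominator = 128 + j46.
∠H = ∠num − ∠den = 116.57° − (19.767°) = 96.80°.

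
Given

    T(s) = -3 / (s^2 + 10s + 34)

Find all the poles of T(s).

The poles are the roots of the denominator s^2 + 10s + 34 = 0.
Using the quadratic formula: s = (-10 ± √(-36))/2 = -5 ± 3j.

s = -5 + 3j, -5 - 3j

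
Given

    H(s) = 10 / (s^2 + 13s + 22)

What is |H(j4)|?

|H(j4)| ≈ 0.1910

Substitute s = j4: numerator = 10, denominator = 6 + j52.
|H(j4)| = |10| / |6 + j52| = 10 / 52.345 ≈ 0.1910.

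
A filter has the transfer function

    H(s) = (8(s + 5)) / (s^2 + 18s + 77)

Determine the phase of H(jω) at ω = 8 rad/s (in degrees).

∠H(j8) ≈ -26.85°

At s = j8: numerator = 40 + j64, denominator = 13 + j144.
∠H = ∠num − ∠den = 57.995° − (84.841°) = -26.85°.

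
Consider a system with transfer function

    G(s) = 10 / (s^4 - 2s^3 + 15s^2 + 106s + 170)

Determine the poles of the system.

s = -2 + j, -2 - j, 3 + 5j, 3 - 5j

The poles are the roots of the denominator s^4 - 2s^3 + 15s^2 + 106s + 170 = 0.
No real roots exist; factor into two real quadratics: (s^2 + 4s + 5)(s^2 - 6s + 34) = 0.
Each quadratic gives a conjugate pair via the quadratic formula.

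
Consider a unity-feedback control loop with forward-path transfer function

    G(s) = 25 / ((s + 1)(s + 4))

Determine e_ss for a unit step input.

e_ss = 0.1379

G(s) has no poles at the origin.
This is a Type 0 system. Kp = lim_{s→0} G(s) = 25/4.
e_ss = 1/(1 + Kp) = 1/(1 + 25/4) = 4/29 ≈ 0.1379.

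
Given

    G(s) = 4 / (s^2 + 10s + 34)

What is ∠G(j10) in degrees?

∠G(j10) ≈ -123.4°

At s = j10: numerator = 4, denominator = -66 + j100.
∠G = ∠num − ∠den = 0° − (123.42°) = -123.4°.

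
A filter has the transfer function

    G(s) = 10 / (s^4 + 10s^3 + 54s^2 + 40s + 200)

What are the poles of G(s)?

s = -5 ± 5j, ±2j

The poles are the roots of the denominator s^4 + 10s^3 + 54s^2 + 40s + 200 = 0.
No real roots exist; factor into two real quadratics: (s^2 + 10s + 50)(s^2 + 4) = 0.
Each quadratic gives a conjugate pair via the quadratic formula.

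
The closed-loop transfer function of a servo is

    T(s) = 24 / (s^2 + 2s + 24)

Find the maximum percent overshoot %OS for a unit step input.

Comparing s^2 + 2s + 24 to s^2 + 2ζωₙs + ωₙ²: ωₙ = √24 ≈ 4.899 rad/s and ζ = 2/(2·√24) ≈ 0.2041.
%OS = 100·exp(−πζ/√(1−ζ²)) = 100·exp(−π·0.2041/√(1−0.2041²)) ≈ 51.9%.

%OS ≈ 51.9%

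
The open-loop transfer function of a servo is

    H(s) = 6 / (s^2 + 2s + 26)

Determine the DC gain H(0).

H(0) = 3/13 ≈ 0.2308

Set s = 0: H(0) = (6) / (26) = 3/13.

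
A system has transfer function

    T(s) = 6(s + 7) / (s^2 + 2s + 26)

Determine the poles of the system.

The poles are the roots of the denominator s^2 + 2s + 26 = 0.
Using the quadratic formula: s = (-2 ± √(-100))/2 = -1 ± 5j.

s = -1 ± 5j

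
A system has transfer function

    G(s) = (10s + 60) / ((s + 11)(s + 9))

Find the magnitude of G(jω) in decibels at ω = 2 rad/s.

|G(j2)|_dB ≈ -4.24 dB

Substitute s = j2: numerator = 60 + j20, denominator = 95 + j40.
|G(j2)| = |60 + j20| / |95 + j40| = 63.246 / 103.08 ≈ 0.6136.
In decibels: 20·log₁₀(0.6136) ≈ -4.24 dB.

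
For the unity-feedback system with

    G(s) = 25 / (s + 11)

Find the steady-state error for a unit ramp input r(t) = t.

e_ss = ∞

G(s) has no poles at the origin.
This is a Type 0 system; Kv = lim_{s→0} s·G(s) = 0, so the steady-state error for a ramp input is infinite.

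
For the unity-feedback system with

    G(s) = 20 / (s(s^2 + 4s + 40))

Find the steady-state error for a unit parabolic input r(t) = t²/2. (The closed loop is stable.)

e_ss = ∞

G(s) has one pole at the origin.
This is a Type 1 system; Ka = lim_{s→0} s^2·G(s) = 0, so the steady-state error for a parabola input is infinite.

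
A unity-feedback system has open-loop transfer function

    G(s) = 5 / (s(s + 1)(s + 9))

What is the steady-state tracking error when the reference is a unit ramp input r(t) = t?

G(s) has one pole at the origin.
This is a Type 1 system. Kv = lim_{s→0} s·G(s) = 5/9.
e_ss = 1/Kv = 1/(5/9) = 9/5 ≈ 1.800.

e_ss = 1.800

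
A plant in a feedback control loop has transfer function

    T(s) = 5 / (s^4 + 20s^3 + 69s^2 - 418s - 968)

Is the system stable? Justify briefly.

unstable

The denominator s^4 + 20s^3 + 69s^2 - 418s - 968 factors as (s + 11)^2(s - 4)(s + 2), giving poles at s = -11, -11, 4, -2.
Since the pole(s) at s = 4 lie in the right half-plane, the system is unstable.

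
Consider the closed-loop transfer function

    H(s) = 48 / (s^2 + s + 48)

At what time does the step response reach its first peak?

t_p ≈ 0.4546 s

Comparing s^2 + s + 48 to s^2 + 2ζωₙs + ωₙ²: ωₙ = √48 ≈ 6.928 rad/s and ζ = 1/(2·√48) ≈ 0.07217.
ζωₙ = 1/2 = 0.5, so ω_d = ωₙ√(1−ζ²) = √(ωₙ² − (ζωₙ)²) = √(48 − 0.5²) = √47.75 ≈ 6.910 rad/s.
t_p = π/ω_d = π/6.910 ≈ 0.4546 s.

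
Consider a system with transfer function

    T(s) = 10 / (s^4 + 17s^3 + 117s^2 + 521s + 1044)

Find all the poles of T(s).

The poles are the roots of the denominator s^4 + 17s^3 + 117s^2 + 521s + 1044 = 0.
Trying s = -9: the polynomial evaluates to 0, so (s + 9) is a factor.
Dividing out leaves s^3 + 8s^2 + 45s + 116 = 0.
This factors further as (s^2 + 4s + 29)(s + 4) = 0.

s = -2 + 5j, -2 - 5j, -9, -4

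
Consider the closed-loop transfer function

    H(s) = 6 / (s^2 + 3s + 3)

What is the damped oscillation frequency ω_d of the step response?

ω_d ≈ 0.8660 rad/s

Comparing s^2 + 3s + 3 to s^2 + 2ζωₙs + ωₙ²: ωₙ = √3 ≈ 1.732 rad/s and ζ = 3/(2·√3) ≈ 0.8660.
ζωₙ = 3/2 = 1.5, so ω_d = ωₙ√(1−ζ²) = √(ωₙ² − (ζωₙ)²) = √(3 − 1.5²) = √0.75 ≈ 0.8660 rad/s.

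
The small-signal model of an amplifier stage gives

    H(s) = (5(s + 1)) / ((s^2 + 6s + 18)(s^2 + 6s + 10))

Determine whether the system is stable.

stable

The poles can be read from the denominator factors: s = -3 + 3j, -3 - 3j, -3 + j, -3 - j.
Since all poles lie strictly in the left half-plane, the system is stable.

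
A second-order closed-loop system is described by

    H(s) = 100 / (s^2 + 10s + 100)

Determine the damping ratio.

ζ = 0.5

Compare the denominator to the standard form s^2 + 2ζωₙs + ωₙ².
ωₙ² = 100, so ωₙ = 10 rad/s.
2ζωₙ = 10, so ζ = 10/(2·10) = 0.5.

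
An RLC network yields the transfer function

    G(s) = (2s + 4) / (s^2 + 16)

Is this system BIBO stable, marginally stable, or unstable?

marginally stable

The denominator s^2 + 16 factors as (s^2 + 16), giving poles at s = 4j, -4j.
Since the simple pole(s) at s = 4j, -4j lie on the jω-axis with none in the right half-plane, the system is marginally stable.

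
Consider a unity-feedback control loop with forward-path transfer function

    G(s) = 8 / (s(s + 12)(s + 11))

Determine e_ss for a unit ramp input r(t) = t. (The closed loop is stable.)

G(s) has one pole at the origin.
This is a Type 1 system. Kv = lim_{s→0} s·G(s) = 8/132 = 2/33.
e_ss = 1/Kv = 1/(2/33) = 33/2 ≈ 16.50.

e_ss = 16.50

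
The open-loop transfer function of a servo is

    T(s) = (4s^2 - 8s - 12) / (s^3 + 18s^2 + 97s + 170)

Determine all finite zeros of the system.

s = 3, -1

Set the numerator to zero: 4s^2 - 8s - 12 = 0, i.e. 4·(s^2 - 2s - 3) = 0.
Factoring: (s - 3)(s + 1) = 0.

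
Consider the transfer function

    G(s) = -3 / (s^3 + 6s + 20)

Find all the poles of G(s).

s = 1 ± 3j, -2

The poles are the roots of the denominator s^3 + 6s + 20 = 0.
Trying s = -2: the polynomial evaluates to 0, so (s + 2) is a factor.
Dividing out leaves s^2 - 2s + 10 = 0.
The quadratic formula then gives s = 1 ± 3j.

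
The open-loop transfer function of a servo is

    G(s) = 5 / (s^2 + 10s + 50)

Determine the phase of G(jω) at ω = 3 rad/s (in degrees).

∠G(j3) ≈ -36.19°

At s = j3: numerator = 5, denominator = 41 + j30.
∠G = ∠num − ∠den = 0° − (36.193°) = -36.19°.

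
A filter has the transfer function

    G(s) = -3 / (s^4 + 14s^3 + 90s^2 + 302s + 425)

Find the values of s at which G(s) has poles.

The poles are the roots of the denominator s^4 + 14s^3 + 90s^2 + 302s + 425 = 0.
No real roots exist; factor into two real quadratics: (s^2 + 8s + 17)(s^2 + 6s + 25) = 0.
Each quadratic gives a conjugate pair via the quadratic formula.

s = -4 ± j, -3 ± 4j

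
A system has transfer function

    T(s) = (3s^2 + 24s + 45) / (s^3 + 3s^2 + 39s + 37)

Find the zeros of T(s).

Set the numerator to zero: 3s^2 + 24s + 45 = 0, i.e. 3·(s^2 + 8s + 15) = 0.
Factoring: (s + 3)(s + 5) = 0.

s = -3, -5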